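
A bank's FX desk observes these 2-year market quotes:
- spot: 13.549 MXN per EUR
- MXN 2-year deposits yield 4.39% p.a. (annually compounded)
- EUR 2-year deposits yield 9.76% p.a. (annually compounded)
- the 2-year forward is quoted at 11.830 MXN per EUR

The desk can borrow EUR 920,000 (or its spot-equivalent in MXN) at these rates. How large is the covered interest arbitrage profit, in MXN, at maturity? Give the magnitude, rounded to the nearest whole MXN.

MXN 471,784

T = 2 years.
Keep in EUR, deliver into the forward: 920,000·1.20472576·11.830 = MXN 13,111,753.28.
Swap to MXN now, deposit: 920,000·13.549·1.08972721 = MXN 13,583,536.85.
The quoted forward undervalues EUR, so borrow EUR, convert to MXN at spot, deposit the MXN at 4.39%, and buy EUR forward at 11.830 to cover the loan.
The gap between the two covered legs is MXN 471,784.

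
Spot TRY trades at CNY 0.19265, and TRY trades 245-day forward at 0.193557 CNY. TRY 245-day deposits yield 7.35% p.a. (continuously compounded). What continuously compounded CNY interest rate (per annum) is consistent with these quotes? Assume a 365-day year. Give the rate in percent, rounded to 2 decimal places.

T = 245/365 years.
F/S = 0.193557/0.19265 = 1.0047080 = (growth of CNY) / (growth of TRY).
The TRY side grows by e^(0.0735×245/365) = 1.0505729.
Hence g_CNY = 1.055519.
Take logs: ln 1.055519 / (245/365) = 0.080498, so 8.05%.

8.05%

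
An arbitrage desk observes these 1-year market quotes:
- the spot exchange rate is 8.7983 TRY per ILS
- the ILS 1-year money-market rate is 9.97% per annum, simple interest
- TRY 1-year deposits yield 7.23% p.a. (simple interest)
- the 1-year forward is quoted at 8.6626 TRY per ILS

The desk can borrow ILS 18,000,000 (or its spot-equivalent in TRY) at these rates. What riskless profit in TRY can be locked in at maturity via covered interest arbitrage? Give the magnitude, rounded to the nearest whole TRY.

T = 1 year.
Route A — deposit ILS, sell forward: 18,000,000 × 1.099700 × 8.6626 = TRY 171,472,701.96.
Route B — convert at spot, deposit TRY: 18,000,000 × 8.7983 × 1.072300 = TRY 169,819,507.62.
The quoted forward overvalues ILS, so borrow TRY, buy ILS at spot, deposit the ILS at 9.97%, and sell the proceeds forward at 8.6626.
The gap between the two covered legs is TRY 1,653,194.

TRY 1,653,194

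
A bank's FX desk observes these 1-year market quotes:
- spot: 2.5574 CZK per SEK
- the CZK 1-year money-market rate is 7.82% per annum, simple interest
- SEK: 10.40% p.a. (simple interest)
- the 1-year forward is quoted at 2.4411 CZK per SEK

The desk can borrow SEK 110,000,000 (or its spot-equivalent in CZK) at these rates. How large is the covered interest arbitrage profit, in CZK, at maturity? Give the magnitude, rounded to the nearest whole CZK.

CZK 6,865,571

T = 1 year.
Keep in SEK, deliver into the forward: 110,000,000·1.104000·2.4411 = CZK 296,447,184.00.
Swap to CZK now, deposit: 110,000,000·2.5574·1.078200 = CZK 303,312,754.80.
The quoted forward undervalues SEK, so borrow SEK, convert to CZK at spot, deposit the CZK at 7.82%, and buy SEK forward at 2.4411 to cover the loan.
Arbitrage profit = |296,447,184.00 − 303,312,754.80| = CZK 6,865,571.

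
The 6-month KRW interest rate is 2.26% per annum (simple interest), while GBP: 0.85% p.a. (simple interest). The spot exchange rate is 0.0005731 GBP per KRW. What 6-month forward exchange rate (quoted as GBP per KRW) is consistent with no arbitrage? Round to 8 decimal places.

T = 6/12 years.
Growth of 1 GBP over T: 1 + 0.0085×6/12 = 1.004250.
KRW growth factor: 1 + 0.0226×6/12 = 1.011300.
CIP: F = S · (grow GBP)/(grow KRW) = 0.0005731 × 1.004250/1.011300 = 0.0005691048 GBP per KRW.

0.00056910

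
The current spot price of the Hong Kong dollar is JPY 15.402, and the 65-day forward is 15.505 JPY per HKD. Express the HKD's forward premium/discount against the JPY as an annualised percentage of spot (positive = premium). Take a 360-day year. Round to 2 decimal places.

+3.70%

T = 65/360 years.
Period premium: (15.505 − 15.402)/15.402 = 0.0066874.
Per annum: 0.0066874 / (65/360) = 0.037038 = 3.70%.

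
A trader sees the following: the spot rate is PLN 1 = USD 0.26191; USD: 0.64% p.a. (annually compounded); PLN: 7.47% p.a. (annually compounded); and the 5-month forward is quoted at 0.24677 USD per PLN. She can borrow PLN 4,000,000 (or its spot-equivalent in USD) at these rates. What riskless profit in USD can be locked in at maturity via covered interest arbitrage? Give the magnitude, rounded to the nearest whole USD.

USD 33,270

T = 5/12 years.
Invest the PLN and cover forward: 4,000,000 × 1.030472375 × 0.24677 = USD 1,017,158.67.
Convert at spot and invest in USD: 4,000,000 × 0.26191 × 1.002661706 = USD 1,050,428.51.
The quoted forward undervalues PLN, so borrow PLN, convert to USD at spot, deposit the USD at 0.64%, and buy PLN forward at 0.24677 to cover the loan.
Arbitrage profit = |1,017,158.67 − 1,050,428.51| = USD 33,270.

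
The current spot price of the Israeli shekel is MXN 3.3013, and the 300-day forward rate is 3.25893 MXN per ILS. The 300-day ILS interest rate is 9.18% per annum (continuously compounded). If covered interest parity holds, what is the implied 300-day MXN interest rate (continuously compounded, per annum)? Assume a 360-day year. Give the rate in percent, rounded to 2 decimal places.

T = 300/360 years.
CIP gives F = S · g_MXN/g_ILS, so g_MXN/g_ILS = 3.25893/3.3013 = 0.9871657.
The ILS side grows by e^(0.0918×300/360) = 1.0795022.
That pins the MXN growth at 1.0656475.
r = ln(1.0656475)/(300/360) = 0.076299 → 7.63%.

7.63%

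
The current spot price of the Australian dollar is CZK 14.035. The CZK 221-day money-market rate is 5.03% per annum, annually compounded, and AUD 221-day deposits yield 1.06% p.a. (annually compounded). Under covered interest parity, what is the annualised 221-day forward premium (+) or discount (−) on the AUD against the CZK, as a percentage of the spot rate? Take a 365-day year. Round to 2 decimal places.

T = 221/365 years.
CIP forward (CZK per AUD) = 14.035 × 1.0301603/1.0064047 = 14.366288.
Annualised premium = (F − S)/S × (1/T) = (14.366288 − 14.035)/14.035 ÷ (221/365) = 3.90%.

+3.90%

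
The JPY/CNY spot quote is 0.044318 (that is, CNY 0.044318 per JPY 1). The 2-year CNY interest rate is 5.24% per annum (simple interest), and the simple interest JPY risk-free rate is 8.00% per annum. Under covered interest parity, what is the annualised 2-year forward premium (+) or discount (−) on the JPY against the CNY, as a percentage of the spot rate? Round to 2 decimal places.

T = 2 years.
F = S · g_CNY/g_JPY = 0.044318 × 1.104800/1.160000 = 0.042209074.
(F − S)/S ÷ T = (0.042209074 − 0.044318)/0.044318/2 = -0.023793 → -2.38%.

-2.38%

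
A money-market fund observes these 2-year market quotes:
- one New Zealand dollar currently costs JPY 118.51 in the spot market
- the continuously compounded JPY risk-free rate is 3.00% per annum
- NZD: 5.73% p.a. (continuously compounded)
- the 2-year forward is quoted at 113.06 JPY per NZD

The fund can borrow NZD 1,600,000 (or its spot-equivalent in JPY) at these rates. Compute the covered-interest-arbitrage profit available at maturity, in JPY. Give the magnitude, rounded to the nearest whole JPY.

JPY 1,520,058

T = 2 years.
Route A — deposit NZD, sell forward: 1,600,000 × 1.12142477793 × 113.06 = JPY 202,861,256.63.
Route B — convert at spot, deposit JPY: 1,600,000 × 118.51 × 1.06183654655 = JPY 201,341,198.61.
The quoted forward overvalues NZD, so borrow JPY, buy NZD at spot, deposit the NZD at 5.73%, and sell the proceeds forward at 113.06.
Profit = 202,861,256.63 − 201,341,198.61 = JPY 1,520,058.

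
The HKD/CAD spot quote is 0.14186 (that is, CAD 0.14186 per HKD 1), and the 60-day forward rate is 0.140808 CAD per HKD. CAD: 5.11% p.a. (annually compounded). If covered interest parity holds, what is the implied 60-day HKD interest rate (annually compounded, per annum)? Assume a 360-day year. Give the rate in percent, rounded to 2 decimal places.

T = 60/360 years.
CIP gives F = S · g_CAD/g_HKD, so g_CAD/g_HKD = 0.140808/0.14186 = 0.9925842.
The CAD side grows by (1 + 0.0511)^(60/360) = 1.0083408.
That pins the HKD growth at 1.0158743.
r = 1.0158743^(360/60) − 1 = 0.099107 → 9.91%.

9.91%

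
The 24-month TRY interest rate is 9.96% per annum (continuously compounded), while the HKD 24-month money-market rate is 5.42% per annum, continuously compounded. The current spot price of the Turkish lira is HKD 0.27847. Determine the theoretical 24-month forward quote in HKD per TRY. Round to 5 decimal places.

T = 2 years.
HKD accumulates by e^(0.0542×2) = 1.1144935.
TRY accumulates by e^(0.0996×2) = 1.220426.
So F = 0.27847 × 1.1144935 / 1.220426 = 0.2542989 (HKD/TRY).

0.25430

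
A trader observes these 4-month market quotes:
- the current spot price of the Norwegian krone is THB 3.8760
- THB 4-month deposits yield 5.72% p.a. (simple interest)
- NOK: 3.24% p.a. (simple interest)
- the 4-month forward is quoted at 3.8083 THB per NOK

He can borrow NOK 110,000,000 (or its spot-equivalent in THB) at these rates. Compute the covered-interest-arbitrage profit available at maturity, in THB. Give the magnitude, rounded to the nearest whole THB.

THB 11,052,004

T = 4/12 years.
Route A — deposit NOK, sell forward: 110,000,000 × 1.010800 × 3.8083 = THB 423,437,260.40.
Route B — convert at spot, deposit THB: 110,000,000 × 3.8760 × 1.01906666667 = THB 434,489,264.00.
The quoted forward undervalues NOK, so borrow NOK, convert to THB at spot, deposit the THB at 5.72%, and buy NOK forward at 3.8083 to cover the loan.
Profit = 434,489,264.00 − 423,437,260.40 = THB 11,052,004.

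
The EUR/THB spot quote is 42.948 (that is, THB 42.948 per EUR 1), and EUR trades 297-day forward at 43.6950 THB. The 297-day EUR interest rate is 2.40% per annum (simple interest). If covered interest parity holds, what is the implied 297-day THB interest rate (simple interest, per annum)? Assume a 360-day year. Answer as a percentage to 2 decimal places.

4.55%

T = 297/360 years.
CIP gives F = S · g_THB/g_EUR, so g_THB/g_EUR = 43.695/42.948 = 1.0173931.
The EUR side grows by 1 + 0.0240×297/360 = 1.019800.
That pins the THB growth at 1.0375375.
(1.0375375 − 1)/T = 0.045500, i.e. 4.55%.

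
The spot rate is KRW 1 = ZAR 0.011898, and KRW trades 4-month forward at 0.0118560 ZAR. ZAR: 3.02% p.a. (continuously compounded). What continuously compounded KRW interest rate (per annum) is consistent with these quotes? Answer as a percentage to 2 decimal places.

T = 4/12 years.
CIP gives F = S · g_ZAR/g_KRW, so g_ZAR/g_KRW = 0.011856/0.011898 = 0.9964700.
The ZAR side grows by e^(0.0302×4/12) = 1.0101175.
That pins the KRW growth at 1.0136958.
r = ln(1.0136958)/(4/12) = 0.040809 → 4.08%.

4.08%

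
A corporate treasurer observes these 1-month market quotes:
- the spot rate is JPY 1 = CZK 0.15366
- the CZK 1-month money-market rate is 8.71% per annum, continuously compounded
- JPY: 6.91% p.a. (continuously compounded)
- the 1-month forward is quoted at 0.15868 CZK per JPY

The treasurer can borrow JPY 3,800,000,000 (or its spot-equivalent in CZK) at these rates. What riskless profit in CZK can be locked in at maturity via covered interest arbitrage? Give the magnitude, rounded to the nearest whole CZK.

T = 1/12 years.
Invest the JPY and cover forward: 3,800,000,000 × 1.0057749444 × 0.15868 = CZK 606,466,199.07.
Convert at spot and invest in CZK: 3,800,000,000 × 0.15366 × 1.00728473888 = CZK 588,161,617.31.
The quoted forward overvalues JPY, so borrow CZK, buy JPY at spot, deposit the JPY at 6.91%, and sell the proceeds forward at 0.15868.
Arbitrage profit = |606,466,199.07 − 588,161,617.31| = CZK 18,304,582.

CZK 18,304,582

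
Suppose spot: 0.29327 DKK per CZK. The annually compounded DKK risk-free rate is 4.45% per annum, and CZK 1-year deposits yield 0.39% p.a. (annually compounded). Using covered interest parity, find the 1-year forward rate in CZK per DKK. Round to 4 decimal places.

T = 1 year.
DKK growth factor: (1 + 0.0445)^1 = 1.044500.
CZK growth factor: (1 + 0.0039)^1 = 1.003900.
CIP: F = S · (grow DKK)/(grow CZK) = 0.29327 × 1.044500/1.003900 = 0.3051305 DKK per CZK.
Quoted the other way: 1/0.3051305 = 3.2773 CZK per DKK.

3.2773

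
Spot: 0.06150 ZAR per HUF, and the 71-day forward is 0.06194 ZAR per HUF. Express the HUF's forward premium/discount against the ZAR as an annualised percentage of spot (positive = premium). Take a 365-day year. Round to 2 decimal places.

+3.68%

T = 71/365 years.
(F − S)/S = (0.06194 − 0.0615)/0.0615 = 0.0071545.
Per annum: 0.0071545 / (71/365) = 0.036780 = 3.68%.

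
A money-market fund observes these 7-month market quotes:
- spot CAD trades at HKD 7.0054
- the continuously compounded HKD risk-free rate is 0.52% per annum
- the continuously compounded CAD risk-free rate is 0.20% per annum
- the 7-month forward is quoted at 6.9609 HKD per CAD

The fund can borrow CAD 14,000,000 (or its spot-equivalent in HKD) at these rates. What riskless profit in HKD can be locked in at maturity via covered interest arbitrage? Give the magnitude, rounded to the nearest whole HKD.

HKD 807,187

T = 7/12 years.
Route A — deposit CAD, sell forward: 14,000,000 × 1.0011673475 × 6.9609 = HKD 97,566,361.05.
Route B — convert at spot, deposit HKD: 14,000,000 × 7.0054 × 1.0030379385 = HKD 98,373,547.64.
The quoted forward undervalues CAD, so borrow CAD, convert to HKD at spot, deposit the HKD at 0.52%, and buy CAD forward at 6.9609 to cover the loan.
The gap between the two covered legs is HKD 807,187.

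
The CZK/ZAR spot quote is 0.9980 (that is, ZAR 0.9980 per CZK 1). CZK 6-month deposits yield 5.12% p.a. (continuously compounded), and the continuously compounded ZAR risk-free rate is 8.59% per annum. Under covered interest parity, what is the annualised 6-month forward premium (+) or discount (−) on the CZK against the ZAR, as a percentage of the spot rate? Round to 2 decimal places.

+3.50%

T = 6/12 years.
CIP forward (ZAR per CZK) = 0.998 × 1.0438857/1.0259305 = 1.0154664.
(F − S)/S ÷ T = (1.0154664 − 0.998)/0.998/(6/12) = 0.035003 → 3.50%.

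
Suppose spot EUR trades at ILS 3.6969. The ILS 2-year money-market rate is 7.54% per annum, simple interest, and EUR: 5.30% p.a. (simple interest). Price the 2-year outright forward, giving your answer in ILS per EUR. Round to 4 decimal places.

T = 2 years.
Growth of 1 ILS over T: 1 + 0.0754×2 = 1.150800.
Growth of 1 EUR over T: 1 + 0.0530×2 = 1.106000.
Forward (ILS per EUR) = 3.6969 × 1.150800 / 1.106000 = 3.846648.

3.8466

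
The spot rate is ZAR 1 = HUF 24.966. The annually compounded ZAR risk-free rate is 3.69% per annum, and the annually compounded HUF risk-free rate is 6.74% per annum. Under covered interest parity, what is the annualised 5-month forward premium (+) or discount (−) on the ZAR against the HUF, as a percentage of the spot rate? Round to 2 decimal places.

T = 5/12 years.
CIP forward (HUF per ZAR) = 24.966 × 1.0275501/1.0152127 = 25.269400.
Annualised premium = (F − S)/S × (1/T) = (25.269400 − 24.966)/24.966 ÷ (5/12) = 2.92%.

+2.92%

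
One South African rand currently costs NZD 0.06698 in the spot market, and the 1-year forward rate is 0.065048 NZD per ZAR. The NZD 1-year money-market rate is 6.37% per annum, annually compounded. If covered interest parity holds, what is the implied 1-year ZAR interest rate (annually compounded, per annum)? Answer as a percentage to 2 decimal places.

9.53%

T = 1 year.
By CIP, F/S equals the NZD-to-ZAR growth ratio: 0.065048/0.06698 = 0.9711556.
The NZD side grows by (1 + 0.0637)^1 = 1.063700.
That pins the ZAR growth at 1.0952931.
Annualise: 1.0952931^(1/1) − 1 = 0.095293 = 9.53%.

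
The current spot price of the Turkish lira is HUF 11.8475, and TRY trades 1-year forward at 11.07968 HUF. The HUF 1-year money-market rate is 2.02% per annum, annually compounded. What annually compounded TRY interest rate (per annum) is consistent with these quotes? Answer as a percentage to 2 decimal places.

9.09%

T = 1 year.
CIP gives F = S · g_HUF/g_TRY, so g_HUF/g_TRY = 11.07968/11.8475 = 0.9351914.
The HUF side grows by (1 + 0.0202)^1 = 1.020200.
So the TRY growth factor = 1.0908997.
Annualise: 1.0908997^(1/1) − 1 = 0.090900 = 9.09%.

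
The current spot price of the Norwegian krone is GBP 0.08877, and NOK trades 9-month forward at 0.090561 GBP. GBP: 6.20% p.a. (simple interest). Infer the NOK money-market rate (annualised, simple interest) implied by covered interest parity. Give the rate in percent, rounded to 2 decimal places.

3.44%

T = 9/12 years.
F/S = 0.090561/0.08877 = 1.0201757 = (growth of GBP) / (growth of NOK).
The GBP side grows by 1 + 0.0620×9/12 = 1.046500.
Hence g_NOK = 1.0258037.
(1.0258037 − 1)/T = 0.034405, i.e. 3.44%.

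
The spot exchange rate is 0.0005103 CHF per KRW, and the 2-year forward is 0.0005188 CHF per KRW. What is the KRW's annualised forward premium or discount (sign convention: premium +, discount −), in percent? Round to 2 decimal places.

T = 2 years.
KRW trades forward at +1.66569% vs spot over the period.
×(1/T) gives 0.83% p.a.

+0.83%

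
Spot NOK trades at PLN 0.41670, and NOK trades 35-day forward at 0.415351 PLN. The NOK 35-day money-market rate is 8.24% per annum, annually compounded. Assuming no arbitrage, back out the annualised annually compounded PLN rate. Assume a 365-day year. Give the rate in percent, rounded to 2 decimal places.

T = 35/365 years.
CIP gives F = S · g_PLN/g_NOK, so g_PLN/g_NOK = 0.415351/0.4167 = 0.9967627.
NOK growth factor: (1 + 0.0824)^(35/365) = 1.0076216.
So the PLN growth factor = 1.0043596.
Annualise: 1.0043596^(365/35) − 1 = 0.046410 = 4.64%.

4.64%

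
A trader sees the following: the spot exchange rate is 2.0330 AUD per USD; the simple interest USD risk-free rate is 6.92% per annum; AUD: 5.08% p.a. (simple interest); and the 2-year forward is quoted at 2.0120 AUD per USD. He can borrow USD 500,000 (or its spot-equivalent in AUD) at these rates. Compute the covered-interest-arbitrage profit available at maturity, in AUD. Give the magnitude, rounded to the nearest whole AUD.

T = 2 years.
Keep in USD, deliver into the forward: 500,000·1.138400·2.0120 = AUD 1,145,230.40.
Swap to AUD now, deposit: 500,000·2.0330·1.101600 = AUD 1,119,776.40.
The quoted forward overvalues USD, so borrow AUD, buy USD at spot, deposit the USD at 6.92%, and sell the proceeds forward at 2.0120.
Arbitrage profit = |1,145,230.40 − 1,119,776.40| = AUD 25,454.

AUD 25,454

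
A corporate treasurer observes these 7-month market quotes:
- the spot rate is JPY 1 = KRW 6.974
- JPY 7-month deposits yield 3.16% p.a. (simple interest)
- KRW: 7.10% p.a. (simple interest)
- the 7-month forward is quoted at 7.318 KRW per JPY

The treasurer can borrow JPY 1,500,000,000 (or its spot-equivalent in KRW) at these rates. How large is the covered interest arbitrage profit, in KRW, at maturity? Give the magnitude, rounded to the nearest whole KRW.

KRW 285,082,950

T = 7/12 years.
Keep in JPY, deliver into the forward: 1,500,000,000·1.018433333333·7.318 = KRW 11,179,342,700.00.
Swap to KRW now, deposit: 1,500,000,000·6.974·1.041416666667 = KRW 10,894,259,750.00.
The quoted forward overvalues JPY, so borrow KRW, buy JPY at spot, deposit the JPY at 3.16%, and sell the proceeds forward at 7.318.
The gap between the two covered legs is KRW 285,082,950.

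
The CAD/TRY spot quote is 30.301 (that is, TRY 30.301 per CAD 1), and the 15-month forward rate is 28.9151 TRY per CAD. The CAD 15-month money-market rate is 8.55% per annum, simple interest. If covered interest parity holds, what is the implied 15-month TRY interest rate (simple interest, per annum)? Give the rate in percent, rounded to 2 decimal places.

4.50%

T = 15/12 years.
CIP gives F = S · g_TRY/g_CAD, so g_TRY/g_CAD = 28.9151/30.301 = 0.9542622.
The CAD side grows by 1 + 0.0855×15/12 = 1.106875.
That pins the TRY growth at 1.056249.
(1.056249 − 1)/T = 0.044999, i.e. 4.50%.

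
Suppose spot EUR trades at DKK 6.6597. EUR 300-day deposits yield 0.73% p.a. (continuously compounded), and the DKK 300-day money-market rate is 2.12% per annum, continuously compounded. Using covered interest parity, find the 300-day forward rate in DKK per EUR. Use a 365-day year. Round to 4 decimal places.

T = 300/365 years.
DKK accumulates by e^(0.0212×300/365) = 1.0175774.
Growth of 1 EUR over T: e^(0.0073×300/365) = 1.006018.
CIP: F = S · (grow DKK)/(grow EUR) = 6.6597 × 1.0175774/1.006018 = 6.736222 DKK per EUR.

6.7362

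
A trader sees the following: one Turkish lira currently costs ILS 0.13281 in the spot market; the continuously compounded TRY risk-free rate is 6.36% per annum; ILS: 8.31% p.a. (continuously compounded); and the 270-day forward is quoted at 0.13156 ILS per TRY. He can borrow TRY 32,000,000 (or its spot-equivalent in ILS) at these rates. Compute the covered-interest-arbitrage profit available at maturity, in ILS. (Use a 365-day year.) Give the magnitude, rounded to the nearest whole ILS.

ILS 106,649

T = 270/365 years.
Route A — deposit TRY, sell forward: 32,000,000 × 1.048170827 × 0.13156 = ILS 4,412,715.33.
Route B — convert at spot, deposit ILS: 32,000,000 × 0.13281 × 1.063399905 = ILS 4,519,364.52.
The quoted forward undervalues TRY, so borrow TRY, convert to ILS at spot, deposit the ILS at 8.31%, and buy TRY forward at 0.13156 to cover the loan.
The gap between the two covered legs is ILS 106,649.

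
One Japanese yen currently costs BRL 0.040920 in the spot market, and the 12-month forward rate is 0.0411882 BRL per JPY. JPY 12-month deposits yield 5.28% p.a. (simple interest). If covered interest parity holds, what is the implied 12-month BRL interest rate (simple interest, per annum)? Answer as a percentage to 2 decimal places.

5.97%

T = 1 year.
CIP gives F = S · g_BRL/g_JPY, so g_BRL/g_JPY = 0.0411882/0.04092 = 1.0065543.
The JPY side grows by 1 + 0.0528×1 = 1.052800.
That pins the BRL growth at 1.0597004.
(1.0597004 − 1)/T = 0.059700, i.e. 5.97%.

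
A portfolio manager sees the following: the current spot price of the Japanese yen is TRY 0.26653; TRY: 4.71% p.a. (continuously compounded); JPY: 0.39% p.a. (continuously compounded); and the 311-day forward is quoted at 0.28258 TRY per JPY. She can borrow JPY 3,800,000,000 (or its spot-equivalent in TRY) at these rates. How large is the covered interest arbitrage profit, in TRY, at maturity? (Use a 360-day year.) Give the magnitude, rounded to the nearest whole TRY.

TRY 22,553,469

T = 311/360 years.
Keep in JPY, deliver into the forward: 3,800,000,000·1.003374848688·0.28258 = TRY 1,077,427,926.02.
Swap to TRY now, deposit: 3,800,000,000·0.26653·1.041528313508 = TRY 1,054,874,457.32.
The quoted forward overvalues JPY, so borrow TRY, buy JPY at spot, deposit the JPY at 0.39%, and sell the proceeds forward at 0.28258.
Profit = 1,077,427,926.02 − 1,054,874,457.32 = TRY 22,553,469.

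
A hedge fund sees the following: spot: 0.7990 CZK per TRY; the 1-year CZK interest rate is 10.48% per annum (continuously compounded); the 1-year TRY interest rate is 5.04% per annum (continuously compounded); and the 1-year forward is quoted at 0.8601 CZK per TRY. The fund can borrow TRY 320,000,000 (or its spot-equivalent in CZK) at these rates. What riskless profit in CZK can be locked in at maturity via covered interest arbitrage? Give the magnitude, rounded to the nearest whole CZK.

CZK 5,529,510

T = 1 year.
Keep in TRY, deliver into the forward: 320,000,000·1.05169168893·0.8601 = CZK 289,459,206.93.
Swap to CZK now, deposit: 320,000,000·0.7990·1.11048849045 = CZK 283,929,697.24.
The quoted forward overvalues TRY, so borrow CZK, buy TRY at spot, deposit the TRY at 5.04%, and sell the proceeds forward at 0.8601.
The gap between the two covered legs is CZK 5,529,510.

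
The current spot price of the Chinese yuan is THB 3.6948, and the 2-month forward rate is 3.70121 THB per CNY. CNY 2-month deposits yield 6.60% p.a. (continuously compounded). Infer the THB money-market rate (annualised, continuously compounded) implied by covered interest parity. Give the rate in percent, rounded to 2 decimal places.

T = 2/12 years.
By CIP, F/S equals the THB-to-CNY growth ratio: 3.70121/3.6948 = 1.0017349.
The CNY side grows by e^(0.0660×2/12) = 1.0110607.
Hence g_THB = 1.0128148.
r = ln(1.0128148)/(2/12) = 0.076400 → 7.64%.

7.64%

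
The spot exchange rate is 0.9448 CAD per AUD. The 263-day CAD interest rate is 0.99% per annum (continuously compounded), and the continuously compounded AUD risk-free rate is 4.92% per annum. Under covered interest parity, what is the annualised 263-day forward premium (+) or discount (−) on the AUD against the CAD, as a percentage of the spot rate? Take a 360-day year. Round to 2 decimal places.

T = 263/360 years.
CIP forward (CAD per AUD) = 0.9448 × 1.0072587/1.0365971 = 0.9180597.
(F − S)/S ÷ T = (0.9180597 − 0.9448)/0.9448/(263/360) = -0.038741 → -3.87%.

-3.87%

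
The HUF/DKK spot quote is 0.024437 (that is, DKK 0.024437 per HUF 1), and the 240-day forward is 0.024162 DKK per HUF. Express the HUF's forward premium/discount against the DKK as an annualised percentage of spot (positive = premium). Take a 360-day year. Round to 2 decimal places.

T = 240/360 years.
Period premium: (0.024162 − 0.024437)/0.024437 = -0.0112534.
Per annum: -0.0112534 / (240/360) = -0.016880 = -1.69%.

-1.69%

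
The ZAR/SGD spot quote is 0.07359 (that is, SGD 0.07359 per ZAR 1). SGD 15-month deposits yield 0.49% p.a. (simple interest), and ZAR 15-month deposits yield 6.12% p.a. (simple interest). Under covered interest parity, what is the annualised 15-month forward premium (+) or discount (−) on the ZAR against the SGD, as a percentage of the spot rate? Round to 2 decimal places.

-5.23%

T = 15/12 years.
F = S · g_SGD/g_ZAR = 0.07359 × 1.006125/1.076500 = 0.06877913.
Annualised premium = (F − S)/S × (1/T) = (0.06877913 − 0.07359)/0.07359 ÷ (15/12) = -5.23%.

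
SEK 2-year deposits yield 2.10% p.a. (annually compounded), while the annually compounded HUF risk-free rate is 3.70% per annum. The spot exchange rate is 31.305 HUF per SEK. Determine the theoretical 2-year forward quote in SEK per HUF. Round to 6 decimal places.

0.030966

T = 2 years.
HUF growth factor: (1 + 0.0370)^2 = 1.075369.
SEK accumulates by (1 + 0.0210)^2 = 1.042441.
Forward (HUF per SEK) = 31.305 × 1.075369 / 1.042441 = 32.29384.
Invert for SEK per HUF: 1 / 32.29384 = 0.030966.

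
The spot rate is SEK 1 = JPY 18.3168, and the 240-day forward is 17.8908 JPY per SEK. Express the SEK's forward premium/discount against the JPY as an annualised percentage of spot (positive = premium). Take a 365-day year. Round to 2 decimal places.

T = 240/365 years.
Period premium: (17.8908 − 18.3168)/18.3168 = -0.0232573.
Annualise by dividing by T: -0.0232573 / (240/365) = -0.035370 → -3.54%.

-3.54%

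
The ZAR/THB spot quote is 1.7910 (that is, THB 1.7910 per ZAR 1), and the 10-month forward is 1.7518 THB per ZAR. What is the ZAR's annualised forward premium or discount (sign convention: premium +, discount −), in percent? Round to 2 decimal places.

-2.63%

T = 10/12 years.
(F − S)/S = (1.7518 − 1.791)/1.791 = -0.0218872.
Annualise by dividing by T: -0.0218872 / (10/12) = -0.026265 → -2.63%.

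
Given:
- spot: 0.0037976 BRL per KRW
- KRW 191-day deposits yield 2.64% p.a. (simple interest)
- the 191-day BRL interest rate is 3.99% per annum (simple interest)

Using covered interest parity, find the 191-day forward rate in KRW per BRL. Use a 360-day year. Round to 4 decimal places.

T = 191/360 years.
BRL accumulates by 1 + 0.0399×191/360 = 1.021169167.
KRW growth factor: 1 + 0.0264×191/360 = 1.014006667.
Forward (BRL per KRW) = 0.0037976 × 1.021169167 / 1.014006667 = 0.00382442459.
Invert for KRW per BRL: 1 / 0.00382442459 = 261.4772.

261.4772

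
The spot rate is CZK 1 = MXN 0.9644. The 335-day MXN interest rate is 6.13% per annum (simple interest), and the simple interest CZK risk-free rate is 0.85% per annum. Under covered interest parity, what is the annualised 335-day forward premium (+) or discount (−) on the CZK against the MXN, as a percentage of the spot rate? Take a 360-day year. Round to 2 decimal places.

T = 335/360 years.
CIP forward (MXN per CZK) = 0.9644 × 1.0570431/1.0079097 = 1.0114124.
Annualised premium = (F − S)/S × (1/T) = (1.0114124 − 0.9644)/0.9644 ÷ (335/360) = 5.24%.

+5.24%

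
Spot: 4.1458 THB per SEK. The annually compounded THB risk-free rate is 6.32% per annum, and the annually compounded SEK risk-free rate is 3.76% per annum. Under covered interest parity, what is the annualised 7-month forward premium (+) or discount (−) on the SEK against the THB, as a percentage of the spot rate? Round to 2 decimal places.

T = 7/12 years.
F = S · g_THB/g_SEK = 4.1458 × 1.0363952/1.0217645 = 4.2051639.
(F − S)/S ÷ T = (4.2051639 − 4.1458)/4.1458/(7/12) = 0.024547 → 2.45%.

+2.45%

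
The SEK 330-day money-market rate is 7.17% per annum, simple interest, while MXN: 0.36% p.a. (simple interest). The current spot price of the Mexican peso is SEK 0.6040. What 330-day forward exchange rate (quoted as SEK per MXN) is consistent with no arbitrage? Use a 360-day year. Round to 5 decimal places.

T = 330/360 years.
SEK accumulates by 1 + 0.0717×330/360 = 1.065725.
MXN accumulates by 1 + 0.0036×330/360 = 1.003300.
CIP: F = S · (grow SEK)/(grow MXN) = 0.604 × 1.065725/1.003300 = 0.6415807 SEK per MXN.

0.64158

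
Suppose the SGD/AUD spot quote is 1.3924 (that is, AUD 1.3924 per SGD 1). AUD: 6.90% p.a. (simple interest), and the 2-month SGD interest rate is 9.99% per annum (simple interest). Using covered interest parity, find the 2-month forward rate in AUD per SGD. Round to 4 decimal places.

1.3853

T = 2/12 years.
AUD accumulates by 1 + 0.0690×2/12 = 1.011500.
SGD accumulates by 1 + 0.0999×2/12 = 1.016650.
Forward (AUD per SGD) = 1.3924 × 1.011500 / 1.016650 = 1.385347.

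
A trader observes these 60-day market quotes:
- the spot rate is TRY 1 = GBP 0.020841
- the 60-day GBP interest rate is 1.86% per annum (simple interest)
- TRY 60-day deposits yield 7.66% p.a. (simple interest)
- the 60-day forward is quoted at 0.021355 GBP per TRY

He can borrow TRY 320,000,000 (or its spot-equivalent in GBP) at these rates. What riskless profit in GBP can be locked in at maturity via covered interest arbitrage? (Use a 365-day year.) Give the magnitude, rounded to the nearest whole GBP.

T = 60/365 years.
Keep in TRY, deliver into the forward: 320,000,000·1.012591781·0.021355 = GBP 6,919,647.19.
Swap to GBP now, deposit: 320,000,000·0.020841·1.003057534 = GBP 6,689,511.06.
The quoted forward overvalues TRY, so borrow GBP, buy TRY at spot, deposit the TRY at 7.66%, and sell the proceeds forward at 0.021355.
Profit = 6,919,647.19 − 6,689,511.06 = GBP 230,136.

GBP 230,136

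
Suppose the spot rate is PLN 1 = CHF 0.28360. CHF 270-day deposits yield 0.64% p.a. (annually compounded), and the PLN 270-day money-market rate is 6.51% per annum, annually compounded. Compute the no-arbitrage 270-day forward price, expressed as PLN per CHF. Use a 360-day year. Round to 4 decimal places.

3.6792

T = 270/360 years.
CHF growth factor: (1 + 0.0064)^(270/360) = 1.0047962.
PLN growth factor: (1 + 0.0651)^(270/360) = 1.0484381.
Forward (CHF per PLN) = 0.2836 × 1.0047962 / 1.0484381 = 0.2717950.
Invert for PLN per CHF: 1 / 0.2717950 = 3.6792.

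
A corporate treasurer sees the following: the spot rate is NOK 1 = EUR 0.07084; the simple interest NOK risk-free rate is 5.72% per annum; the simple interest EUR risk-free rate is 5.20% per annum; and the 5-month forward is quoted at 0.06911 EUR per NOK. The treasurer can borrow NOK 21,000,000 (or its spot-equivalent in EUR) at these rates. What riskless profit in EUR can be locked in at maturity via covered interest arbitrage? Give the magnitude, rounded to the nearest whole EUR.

EUR 33,973

T = 5/12 years.
Route A — deposit NOK, sell forward: 21,000,000 × 1.023833333 × 0.06911 = EUR 1,485,899.55.
Route B — convert at spot, deposit EUR: 21,000,000 × 0.07084 × 1.021666667 = EUR 1,519,872.20.
The quoted forward undervalues NOK, so borrow NOK, convert to EUR at spot, deposit the EUR at 5.20%, and buy NOK forward at 0.06911 to cover the loan.
Profit = 1,519,872.20 − 1,485,899.55 = EUR 33,973.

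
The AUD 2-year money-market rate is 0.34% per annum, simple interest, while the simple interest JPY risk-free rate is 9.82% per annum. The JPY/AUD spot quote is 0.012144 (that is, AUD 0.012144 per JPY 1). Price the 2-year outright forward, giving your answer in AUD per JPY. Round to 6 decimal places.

T = 2 years.
AUD accumulates by 1 + 0.0034×2 = 1.006800.
JPY accumulates by 1 + 0.0982×2 = 1.196400.
Forward (AUD per JPY) = 0.012144 × 1.006800 / 1.196400 = 0.01021947.

0.010219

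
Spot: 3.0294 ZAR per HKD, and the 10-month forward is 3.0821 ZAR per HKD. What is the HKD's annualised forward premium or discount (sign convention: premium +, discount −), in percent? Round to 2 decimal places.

+2.09%

T = 10/12 years.
Period premium: (3.0821 − 3.0294)/3.0294 = 0.0173962.
×(1/T) gives 2.09% p.a.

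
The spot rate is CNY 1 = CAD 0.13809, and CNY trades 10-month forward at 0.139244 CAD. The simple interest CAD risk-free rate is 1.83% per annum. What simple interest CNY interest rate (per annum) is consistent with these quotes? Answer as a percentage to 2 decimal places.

T = 10/12 years.
By CIP, F/S equals the CAD-to-CNY growth ratio: 0.139244/0.13809 = 1.0083569.
CAD growth factor: 1 + 0.0183×10/12 = 1.015250.
Hence g_CNY = 1.006836.
r = (1.006836 − 1)/(10/12) = 0.008203 → 0.82%.

0.82%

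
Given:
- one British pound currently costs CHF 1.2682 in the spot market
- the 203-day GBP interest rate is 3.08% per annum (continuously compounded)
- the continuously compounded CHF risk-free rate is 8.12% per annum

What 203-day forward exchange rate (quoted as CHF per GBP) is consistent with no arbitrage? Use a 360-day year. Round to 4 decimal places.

1.3048

T = 203/360 years.
Growth of 1 CHF over T: e^(0.0812×203/360) = 1.0468522.
Growth of 1 GBP over T: e^(0.0308×203/360) = 1.0175195.
Forward (CHF per GBP) = 1.2682 × 1.0468522 / 1.0175195 = 1.304759.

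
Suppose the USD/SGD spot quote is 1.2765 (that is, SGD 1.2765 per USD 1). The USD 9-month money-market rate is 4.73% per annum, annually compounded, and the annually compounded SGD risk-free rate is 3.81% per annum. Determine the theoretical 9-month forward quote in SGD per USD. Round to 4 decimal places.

T = 9/12 years.
Growth of 1 SGD over T: (1 + 0.0381)^(9/12) = 1.028441.
Growth of 1 USD over T: (1 + 0.0473)^(9/12) = 1.0352693.
So F = 1.2765 × 1.028441 / 1.0352693 = 1.268081 (SGD/USD).

1.2681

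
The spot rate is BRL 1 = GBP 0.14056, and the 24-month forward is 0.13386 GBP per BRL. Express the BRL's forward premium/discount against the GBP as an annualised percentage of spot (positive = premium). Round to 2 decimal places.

T = 2 years.
(F − S)/S = (0.13386 − 0.14056)/0.14056 = -0.0476665.
Per annum: -0.0476665 / 2 = -0.023833 = -2.38%.

-2.38%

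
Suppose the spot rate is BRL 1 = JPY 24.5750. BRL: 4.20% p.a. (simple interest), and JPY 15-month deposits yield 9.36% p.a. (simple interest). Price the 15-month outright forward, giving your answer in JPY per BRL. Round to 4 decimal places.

T = 15/12 years.
Growth of 1 JPY over T: 1 + 0.0936×15/12 = 1.117000.
BRL growth factor: 1 + 0.0420×15/12 = 1.052500.
Forward (JPY per BRL) = 24.575 × 1.117000 / 1.052500 = 26.081021.

26.0810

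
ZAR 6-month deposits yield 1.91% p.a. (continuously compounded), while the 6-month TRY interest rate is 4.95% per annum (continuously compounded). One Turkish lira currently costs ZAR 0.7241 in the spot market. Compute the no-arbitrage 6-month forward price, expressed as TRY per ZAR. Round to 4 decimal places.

T = 6/12 years.
Growth of 1 ZAR over T: e^(0.0191×6/12) = 1.0095957.
TRY accumulates by e^(0.0495×6/12) = 1.0250588.
Forward (ZAR per TRY) = 0.7241 × 1.0095957 / 1.0250588 = 0.7131769.
Quoted the other way: 1/0.7131769 = 1.4022 TRY per ZAR.

1.4022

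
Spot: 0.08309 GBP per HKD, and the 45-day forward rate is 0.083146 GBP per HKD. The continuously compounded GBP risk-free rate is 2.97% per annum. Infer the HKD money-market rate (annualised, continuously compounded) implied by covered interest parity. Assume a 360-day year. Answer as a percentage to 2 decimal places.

T = 45/360 years.
CIP gives F = S · g_GBP/g_HKD, so g_GBP/g_HKD = 0.083146/0.08309 = 1.0006740.
GBP growth factor: e^(0.0297×45/360) = 1.0037194.
That pins the HKD growth at 1.0030433.
Take logs: ln 1.0030433 / (45/360) = 0.024309, so 2.43%.

2.43%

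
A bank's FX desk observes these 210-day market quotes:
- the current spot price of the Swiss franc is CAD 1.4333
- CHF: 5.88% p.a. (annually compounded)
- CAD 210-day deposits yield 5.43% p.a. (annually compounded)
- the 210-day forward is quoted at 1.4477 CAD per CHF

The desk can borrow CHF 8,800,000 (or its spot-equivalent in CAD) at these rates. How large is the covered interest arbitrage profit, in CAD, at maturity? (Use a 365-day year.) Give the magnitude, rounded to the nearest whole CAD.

T = 210/365 years.
Route A — deposit CHF, sell forward: 8,800,000 × 1.0334191598 × 1.4477 = CAD 13,165,512.08.
Route B — convert at spot, deposit CAD: 8,800,000 × 1.4333 × 1.0308898964 = CAD 13,002,655.50.
The quoted forward overvalues CHF, so borrow CAD, buy CHF at spot, deposit the CHF at 5.88%, and sell the proceeds forward at 1.4477.
The gap between the two covered legs is CAD 162,857.

CAD 162,857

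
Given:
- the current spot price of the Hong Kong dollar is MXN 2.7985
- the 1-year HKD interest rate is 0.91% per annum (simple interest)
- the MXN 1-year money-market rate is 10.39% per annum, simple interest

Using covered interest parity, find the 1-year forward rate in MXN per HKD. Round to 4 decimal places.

T = 1 year.
MXN accumulates by 1 + 0.1039×1 = 1.103900.
Growth of 1 HKD over T: 1 + 0.0091×1 = 1.009100.
Forward (MXN per HKD) = 2.7985 × 1.103900 / 1.009100 = 3.061405.

3.0614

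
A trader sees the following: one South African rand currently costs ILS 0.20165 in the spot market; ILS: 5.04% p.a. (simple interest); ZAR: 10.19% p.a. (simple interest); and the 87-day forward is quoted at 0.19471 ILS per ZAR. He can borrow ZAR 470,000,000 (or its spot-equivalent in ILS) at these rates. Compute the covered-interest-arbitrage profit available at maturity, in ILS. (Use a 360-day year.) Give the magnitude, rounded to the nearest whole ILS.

T = 87/360 years.
Route A — deposit ZAR, sell forward: 470,000,000 × 1.0246258333 × 0.19471 = ILS 93,767,301.12.
Route B — convert at spot, deposit ILS: 470,000,000 × 0.20165 × 1.012180 = ILS 95,929,865.59.
The quoted forward undervalues ZAR, so borrow ZAR, convert to ILS at spot, deposit the ILS at 5.04%, and buy ZAR forward at 0.19471 to cover the loan.
Arbitrage profit = |93,767,301.12 − 95,929,865.59| = ILS 2,162,564.

ILS 2,162,564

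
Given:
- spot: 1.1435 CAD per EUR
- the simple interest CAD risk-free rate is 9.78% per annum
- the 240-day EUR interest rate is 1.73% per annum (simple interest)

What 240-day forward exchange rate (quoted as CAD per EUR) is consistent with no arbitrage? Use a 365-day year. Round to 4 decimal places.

1.2033

T = 240/365 years.
CAD growth factor: 1 + 0.0978×240/365 = 1.0643068.
Growth of 1 EUR over T: 1 + 0.0173×240/365 = 1.0113753.
CIP: F = S · (grow CAD)/(grow EUR) = 1.1435 × 1.0643068/1.0113753 = 1.203346 CAD per EUR.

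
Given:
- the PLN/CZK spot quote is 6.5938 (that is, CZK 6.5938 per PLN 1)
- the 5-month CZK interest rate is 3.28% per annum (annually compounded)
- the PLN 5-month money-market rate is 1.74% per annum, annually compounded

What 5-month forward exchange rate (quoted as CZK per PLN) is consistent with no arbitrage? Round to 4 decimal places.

T = 5/12 years.
CZK growth factor: (1 + 0.0328)^(5/12) = 1.0135381.
Growth of 1 PLN over T: (1 + 0.0174)^(5/12) = 1.0072135.
So F = 6.5938 × 1.0135381 / 1.0072135 = 6.635204 (CZK/PLN).

6.6352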